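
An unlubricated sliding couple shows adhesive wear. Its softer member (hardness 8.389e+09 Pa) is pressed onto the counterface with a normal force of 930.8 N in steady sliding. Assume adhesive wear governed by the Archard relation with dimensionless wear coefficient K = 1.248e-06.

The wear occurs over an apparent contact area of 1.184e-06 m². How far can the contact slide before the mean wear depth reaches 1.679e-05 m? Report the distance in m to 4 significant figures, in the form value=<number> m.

value=143.6 m

The intermediates are shown rounded. Each operation runs at full float precision, and rounded once at the end to 4 significant figures.
SI base units throughout: W = 930.8 N, H = 8.389e+09 Pa, K = 1.248e-06.
Allowed volume V_lim = h_lim·A = 1.679e-05 · 1.184e-06 = 1.988e-11 m³.
Thus life L = V_lim·H/(K·W) = 1.988e-11 · 8.389e+09 / (1.248e-06 · 930.8) = 143.6 m.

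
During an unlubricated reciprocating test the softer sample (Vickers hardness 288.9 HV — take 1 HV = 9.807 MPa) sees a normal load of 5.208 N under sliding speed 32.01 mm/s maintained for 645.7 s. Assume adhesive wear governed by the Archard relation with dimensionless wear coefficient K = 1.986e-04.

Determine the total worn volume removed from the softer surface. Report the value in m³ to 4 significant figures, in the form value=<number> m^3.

Intermediate values are shown rounded, and all working math carries full float precision, and rounded just once, at four significant figures.
Sliding speed v = 32.01 mm/s = 0.03201 m/s. Path length L = v·t = 0.03201 m/s × 645.7 s = 20.67 m.
Hardness H = 288.9 HV × 9.807 MPa/HV = 2833 MPa = 2.833e+09 Pa.
Working in SI base units: W = 5.208 N, H = 2.833e+09 Pa, K = 1.986e-04.
Apply Archard: V = K·W·L/H = 1.986e-04 · 5.208 · 20.67 / 2.833e+09 = 7.545e-12 m³.

value=7.545e-12 m^3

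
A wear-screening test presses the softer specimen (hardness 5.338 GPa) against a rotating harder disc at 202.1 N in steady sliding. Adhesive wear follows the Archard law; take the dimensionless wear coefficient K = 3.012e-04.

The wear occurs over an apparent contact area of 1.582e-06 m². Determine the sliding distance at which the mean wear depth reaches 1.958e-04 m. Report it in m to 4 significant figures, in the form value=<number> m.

value=27.16 m

Every step maintains exact precision — shown intermediates are rounded. Rounded just once, at four significant figures.
Convert: Hardness H = 5.338 GPa = 5.338e+09 Pa.
In SI base units, W = 202.1 N, H = 5.338e+09 Pa, K = 3.012e-04.
Allowed volume V_lim = h_lim·A = 1.958e-04 · 1.582e-06 = 3.098e-10 m³.
Sliding life L = V_lim·H/(K·W) = 3.098e-10 · 5.338e+09 / (3.012e-04 · 202.1) = 27.16 m.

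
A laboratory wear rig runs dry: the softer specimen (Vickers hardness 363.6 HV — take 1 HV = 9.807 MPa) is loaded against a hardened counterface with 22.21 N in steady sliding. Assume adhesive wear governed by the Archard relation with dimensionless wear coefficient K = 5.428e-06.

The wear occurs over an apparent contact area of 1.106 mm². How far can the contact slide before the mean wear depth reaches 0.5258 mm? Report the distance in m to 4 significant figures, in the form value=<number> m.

value=1.720e+04 m

Shown intermediates are rounded; all working math runs at full float precision — a single final rounding: four significant figures.
Convert: Hardness H = 363.6 HV × 9.807 MPa/HV = 3566 MPa = 3.566e+09 Pa.
Convert: Contact area A = 1.106 mm² = 1.106e-06 m².
Convert: Depth limit h_lim = 0.5258 mm = 5.258e-04 m.
Restated in SI base units: W = 22.21 N, H = 3.566e+09 Pa, K = 5.428e-06.
Volume at the limit: V_lim = h_lim·A = 5.258e-04 · 1.106e-06 = 5.815e-10 m³.
Inverting, life L = V_lim·H/(K·W) = 5.815e-10 · 3.566e+09 / (5.428e-06 · 22.21) = 1.720e+04 m.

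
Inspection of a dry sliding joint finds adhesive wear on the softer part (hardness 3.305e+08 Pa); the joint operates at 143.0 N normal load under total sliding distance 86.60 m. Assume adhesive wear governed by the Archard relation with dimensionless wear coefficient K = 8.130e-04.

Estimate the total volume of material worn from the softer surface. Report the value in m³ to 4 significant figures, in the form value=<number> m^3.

All working math runs at full precision, and intermediates are displayed rounded; rounded just once to four significant digits.
Expressed in SI base units: W = 143.0 N, H = 3.305e+08 Pa, K = 8.130e-04.
By Archard's law, V = K·W·L/H = 8.130e-04 · 143.0 · 86.60 / 3.305e+08 = 3.046e-08 m³.

value=3.046e-08 m^3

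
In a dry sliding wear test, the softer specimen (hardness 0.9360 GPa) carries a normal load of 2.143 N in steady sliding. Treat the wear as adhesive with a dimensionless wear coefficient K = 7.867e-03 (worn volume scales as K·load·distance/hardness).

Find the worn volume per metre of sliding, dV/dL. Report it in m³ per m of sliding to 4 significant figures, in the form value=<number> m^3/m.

The intermediates appear rounded, and each operation carries full float precision — one last rounding: four significant digits.
Hardness H = 0.9360 GPa = 9.360e+08 Pa.
In SI base units: W = 2.143 N, H = 9.360e+08 Pa, K = 7.867e-03.
Volumetric rate dV/dL = K·W/H (no L dependence): 7.867e-03 · 2.143 / 9.360e+08 = 1.801e-11 m³/m.

value=1.801e-11 m^3/m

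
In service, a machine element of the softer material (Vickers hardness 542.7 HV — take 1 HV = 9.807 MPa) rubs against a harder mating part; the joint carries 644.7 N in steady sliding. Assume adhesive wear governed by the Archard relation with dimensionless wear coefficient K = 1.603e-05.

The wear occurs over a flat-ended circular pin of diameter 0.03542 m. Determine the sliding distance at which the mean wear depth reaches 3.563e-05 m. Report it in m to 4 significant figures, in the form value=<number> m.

Displayed values are rounded. All working math carries exact precision. Rounded once at the end, at four significant digits.
Convert: Hardness H = 542.7 HV × 9.807 MPa/HV = 5322 MPa = 5.322e+09 Pa.
Convert: Contact area A = π·d²/4 = π·(0.03542 m)²/4 = 9.853e-04 m².
In SI base units: W = 644.7 N, H = 5.322e+09 Pa, K = 1.603e-05.
Permissible volume V_lim = h_lim·A = 3.563e-05 · 9.853e-04 = 3.511e-08 m³.
Life L = V_lim·H/(K·W) = 3.511e-08 · 5.322e+09 / (1.603e-05 · 644.7) = 1.808e+04 m.

value=1.808e+04 m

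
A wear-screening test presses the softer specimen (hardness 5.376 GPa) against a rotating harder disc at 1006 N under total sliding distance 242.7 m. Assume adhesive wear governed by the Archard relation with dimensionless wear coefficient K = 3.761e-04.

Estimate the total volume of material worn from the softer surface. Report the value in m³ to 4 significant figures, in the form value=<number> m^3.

value=1.708e-08 m^3

The intermediates are displayed rounded, and every step maintains full precision; one final rounding: four significant digits.
Convert: Hardness H = 5.376 GPa = 5.376e+09 Pa.
Expressed in SI base units: W = 1006 N, H = 5.376e+09 Pa, K = 3.761e-04.
Apply Archard: V = K·W·L/H = 3.761e-04 · 1006 · 242.7 / 5.376e+09 = 1.708e-08 m³.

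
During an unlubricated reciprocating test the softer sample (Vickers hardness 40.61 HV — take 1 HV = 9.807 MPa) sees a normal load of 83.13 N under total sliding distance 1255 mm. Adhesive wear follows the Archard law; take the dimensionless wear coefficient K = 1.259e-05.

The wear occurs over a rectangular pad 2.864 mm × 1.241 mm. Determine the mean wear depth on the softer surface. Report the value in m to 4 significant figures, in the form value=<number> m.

value=9.279e-07 m

All arithmetic keeps full float precision — the intermediates appear rounded. Rounded once at the end to 4 significant figures.
Convert: Total distance L = 1255 mm = 1.255 m.
Convert: Hardness H = 40.61 HV × 9.807 MPa/HV = 398.3 MPa = 3.983e+08 Pa.
Convert: Pad sides 2.864 mm × 1.241 mm = 0.002864 m × 0.001241 m. Contact area A = 0.002864 m × 0.001241 m = 3.554e-06 m².
Expressed in SI base units: W = 83.13 N, H = 3.983e+08 Pa, K = 1.259e-05.
The Archard volume V = K·W·L/H = 1.259e-05 · 83.13 · 1.255 / 3.983e+08 = 3.298e-12 m³.
Mean wear depth h = V/A = 3.298e-12 / 3.554e-06 = 9.279e-07 m.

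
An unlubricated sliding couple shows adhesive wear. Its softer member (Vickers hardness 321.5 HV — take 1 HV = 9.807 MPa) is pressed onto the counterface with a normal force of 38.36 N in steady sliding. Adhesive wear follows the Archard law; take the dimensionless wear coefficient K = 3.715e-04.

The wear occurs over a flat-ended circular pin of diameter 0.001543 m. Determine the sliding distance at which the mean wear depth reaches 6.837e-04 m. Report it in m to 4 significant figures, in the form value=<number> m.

The computation carries exact precision. Printed values are rounded — rounded just once to four significant figures.
Hardness H = 321.5 HV × 9.807 MPa/HV = 3153 MPa = 3.153e+09 Pa.
Contact area A = π·d²/4 = π·(0.001543 m)²/4 = 1.870e-06 m².
Working in SI base units: W = 38.36 N, H = 3.153e+09 Pa, K = 3.715e-04.
Limit volume V_lim = h_lim·A = 6.837e-04 · 1.870e-06 = 1.278e-09 m³.
Life L = V_lim·H/(K·W) = 1.278e-09 · 3.153e+09 / (3.715e-04 · 38.36) = 282.9 m.

value=282.9 m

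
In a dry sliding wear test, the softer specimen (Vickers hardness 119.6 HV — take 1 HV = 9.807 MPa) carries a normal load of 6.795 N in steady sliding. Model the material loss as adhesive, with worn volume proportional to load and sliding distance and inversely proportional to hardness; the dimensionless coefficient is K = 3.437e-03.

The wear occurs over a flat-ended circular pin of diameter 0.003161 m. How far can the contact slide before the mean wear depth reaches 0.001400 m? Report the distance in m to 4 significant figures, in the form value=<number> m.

Intermediate values are shown rounded — the computation carries exact precision; one last rounding to four significant figures.
Hardness H = 119.6 HV × 9.807 MPa/HV = 1173 MPa = 1.173e+09 Pa.
Contact area A = π·d²/4 = π·(0.003161 m)²/4 = 7.848e-06 m².
In SI base units, W = 6.795 N, H = 1.173e+09 Pa, K = 3.437e-03.
Permissible volume V_lim = h_lim·A = 0.001400 · 7.848e-06 = 1.099e-08 m³.
Life L = V_lim·H/(K·W) = 1.099e-08 · 1.173e+09 / (3.437e-03 · 6.795) = 551.8 m.

value=551.8 m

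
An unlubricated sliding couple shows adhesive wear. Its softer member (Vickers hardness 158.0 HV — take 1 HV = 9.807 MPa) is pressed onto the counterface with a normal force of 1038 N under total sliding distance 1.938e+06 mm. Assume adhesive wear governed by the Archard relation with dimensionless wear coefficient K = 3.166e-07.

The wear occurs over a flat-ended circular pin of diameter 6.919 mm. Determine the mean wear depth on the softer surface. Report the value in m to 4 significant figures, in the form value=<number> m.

value=1.093e-05 m

All arithmetic runs at full precision, and the intermediates are displayed rounded; one final rounding: 4 significant figures.
Convert: Distance covered L = 1.938e+06 mm = 1938 m.
Convert: Hardness H = 158.0 HV × 9.807 MPa/HV = 1550 MPa = 1.550e+09 Pa.
Convert: Pin diameter d = 6.919 mm = 0.006919 m. Contact area A = π·d²/4 = π·(0.006919 m)²/4 = 3.760e-05 m².
In SI base units: W = 1038 N, H = 1.550e+09 Pa, K = 3.166e-07.
Archard volume V = K·W·L/H = 3.166e-07 · 1038 · 1938 / 1.550e+09 = 4.110e-10 m³.
Depth of wear h = V/A = 4.110e-10 / 3.760e-05 = 1.093e-05 m.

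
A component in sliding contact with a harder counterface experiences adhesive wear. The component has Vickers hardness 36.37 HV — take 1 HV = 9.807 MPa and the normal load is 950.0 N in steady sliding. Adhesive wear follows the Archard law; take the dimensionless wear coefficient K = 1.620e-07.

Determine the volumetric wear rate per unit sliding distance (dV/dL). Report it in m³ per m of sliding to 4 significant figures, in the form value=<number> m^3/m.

value=4.315e-13 m^3/m

All arithmetic maintains full float precision, and the intermediates are displayed rounded — one last rounding to four significant figures.
Hardness H = 36.37 HV × 9.807 MPa/HV = 356.7 MPa = 3.567e+08 Pa.
Working in SI base units: W = 950.0 N, H = 3.567e+08 Pa, K = 1.620e-07.
Volumetric rate dV/dL = K·W/H — distance-free: 1.620e-07 · 950.0 / 3.567e+08 = 4.315e-13 m³/m.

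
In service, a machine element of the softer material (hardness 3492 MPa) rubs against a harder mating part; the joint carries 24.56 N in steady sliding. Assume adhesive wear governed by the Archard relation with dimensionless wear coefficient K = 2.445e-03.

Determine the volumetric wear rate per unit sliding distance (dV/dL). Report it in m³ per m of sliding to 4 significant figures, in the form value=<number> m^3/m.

The algebra holds exact precision. Intermediates are shown rounded — a single final rounding, at four significant figures.
Hardness H = 3492 MPa = 3.492e+09 Pa.
In SI base units: W = 24.56 N, H = 3.492e+09 Pa, K = 2.445e-03.
Wear rate dV/dL = K·W/H: 2.445e-03 · 24.56 / 3.492e+09 = 1.720e-11 m³/m.

value=1.720e-11 m^3/m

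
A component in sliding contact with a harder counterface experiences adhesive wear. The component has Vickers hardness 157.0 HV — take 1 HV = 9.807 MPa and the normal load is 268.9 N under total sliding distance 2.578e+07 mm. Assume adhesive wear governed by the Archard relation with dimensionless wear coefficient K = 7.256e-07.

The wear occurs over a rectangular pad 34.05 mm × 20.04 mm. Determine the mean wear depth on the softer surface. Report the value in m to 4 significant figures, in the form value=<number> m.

The algebra keeps full float precision, and the intermediates are printed rounded — rounded just once, at 4 significant digits.
Sliding distance L = 2.578e+07 mm = 2.578e+04 m.
Hardness H = 157.0 HV × 9.807 MPa/HV = 1540 MPa = 1.540e+09 Pa.
Pad sides 34.05 mm × 20.04 mm = 0.03405 m × 0.02004 m. Contact area A = 0.03405 m × 0.02004 m = 6.824e-04 m².
As SI base values: W = 268.9 N, H = 1.540e+09 Pa, K = 7.256e-07.
Volume removed: V = K·W·L/H = 7.256e-07 · 268.9 · 2.578e+04 / 1.540e+09 = 3.267e-09 m³.
Mean wear depth h = V/A = 3.267e-09 / 6.824e-04 = 4.788e-06 m.

value=4.788e-06 m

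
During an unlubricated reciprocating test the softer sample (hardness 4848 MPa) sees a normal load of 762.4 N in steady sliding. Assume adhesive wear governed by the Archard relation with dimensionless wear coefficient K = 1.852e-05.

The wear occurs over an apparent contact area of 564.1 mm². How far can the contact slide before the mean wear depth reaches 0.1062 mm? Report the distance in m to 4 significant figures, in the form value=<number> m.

All working math keeps full precision; quoted intermediates are rounded. Rounded just once: four significant digits.
Hardness H = 4848 MPa = 4.848e+09 Pa.
Contact area A = 564.1 mm² = 5.641e-04 m².
Depth limit h_lim = 0.1062 mm = 1.062e-04 m.
Working in SI base units: W = 762.4 N, H = 4.848e+09 Pa, K = 1.852e-05.
Wearable volume V_lim = h_lim·A = 1.062e-04 · 5.641e-04 = 5.991e-08 m³.
Inverting, life L = V_lim·H/(K·W) = 5.991e-08 · 4.848e+09 / (1.852e-05 · 762.4) = 2.057e+04 m.

value=2.057e+04 m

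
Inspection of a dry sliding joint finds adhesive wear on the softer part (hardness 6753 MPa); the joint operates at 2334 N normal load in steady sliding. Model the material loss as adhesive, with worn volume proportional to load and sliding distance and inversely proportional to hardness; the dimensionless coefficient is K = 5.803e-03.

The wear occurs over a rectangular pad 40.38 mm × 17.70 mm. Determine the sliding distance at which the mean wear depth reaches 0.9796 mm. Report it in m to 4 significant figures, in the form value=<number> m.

Printed values are rounded; all arithmetic maintains exact precision; rounded just once, at four significant figures.
Hardness H = 6753 MPa = 6.753e+09 Pa.
Pad sides 40.38 mm × 17.70 mm = 0.04038 m × 0.01770 m. Contact area A = 0.04038 m × 0.01770 m = 7.147e-04 m².
Depth limit h_lim = 0.9796 mm = 9.796e-04 m.
Restated in SI base units: W = 2334 N, H = 6.753e+09 Pa, K = 5.803e-03.
Permissible volume V_lim = h_lim·A = 9.796e-04 · 7.147e-04 = 7.001e-07 m³.
Sliding life L = V_lim·H/(K·W) = 7.001e-07 · 6.753e+09 / (5.803e-03 · 2334) = 349.1 m.

value=349.1 m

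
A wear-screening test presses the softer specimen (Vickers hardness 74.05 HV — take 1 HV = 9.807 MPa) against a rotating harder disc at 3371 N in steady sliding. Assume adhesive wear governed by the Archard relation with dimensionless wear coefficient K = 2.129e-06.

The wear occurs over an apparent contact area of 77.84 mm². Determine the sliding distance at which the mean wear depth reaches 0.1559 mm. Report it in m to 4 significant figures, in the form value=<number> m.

Intermediates appear rounded, and all working math runs at full precision. Rounded once at the end, at four significant figures.
Convert: Hardness H = 74.05 HV × 9.807 MPa/HV = 726.2 MPa = 7.262e+08 Pa.
Convert: Contact area A = 77.84 mm² = 7.784e-05 m².
Convert: Depth limit h_lim = 0.1559 mm = 1.559e-04 m.
Working in SI base units: W = 3371 N, H = 7.262e+08 Pa, K = 2.129e-06.
At the depth limit, V_lim = h_lim·A = 1.559e-04 · 7.784e-05 = 1.214e-08 m³.
Inverting, life L = V_lim·H/(K·W) = 1.214e-08 · 7.262e+08 / (2.129e-06 · 3371) = 1228 m.

value=1228 m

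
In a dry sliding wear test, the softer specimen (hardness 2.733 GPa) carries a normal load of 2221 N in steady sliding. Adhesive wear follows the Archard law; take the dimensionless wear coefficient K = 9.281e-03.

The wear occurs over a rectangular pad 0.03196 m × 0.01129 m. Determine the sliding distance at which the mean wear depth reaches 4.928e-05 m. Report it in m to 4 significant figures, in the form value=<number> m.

value=2.358 m

Each operation maintains exact precision; the intermediates appear rounded; a single final rounding to 4 significant figures.
Hardness H = 2.733 GPa = 2.733e+09 Pa.
Contact area A = 0.03196 m × 0.01129 m = 3.608e-04 m².
Collected in SI base units: W = 2221 N, H = 2.733e+09 Pa, K = 9.281e-03.
Limit volume V_lim = h_lim·A = 4.928e-05 · 3.608e-04 = 1.778e-08 m³.
So the life L = V_lim·H/(K·W) = 1.778e-08 · 2.733e+09 / (9.281e-03 · 2221) = 2.358 m.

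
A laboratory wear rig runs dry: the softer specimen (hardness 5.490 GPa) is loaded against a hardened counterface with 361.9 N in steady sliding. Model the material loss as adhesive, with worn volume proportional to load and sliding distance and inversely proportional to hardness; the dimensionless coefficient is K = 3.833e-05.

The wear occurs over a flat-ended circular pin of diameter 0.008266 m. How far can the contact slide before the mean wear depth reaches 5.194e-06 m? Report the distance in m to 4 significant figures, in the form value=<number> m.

All arithmetic holds full precision; intermediate values appear rounded; a single final rounding: 4 significant digits.
Convert: Hardness H = 5.490 GPa = 5.490e+09 Pa.
Convert: Contact area A = π·d²/4 = π·(0.008266 m)²/4 = 5.366e-05 m².
In SI base units, W = 361.9 N, H = 5.490e+09 Pa, K = 3.833e-05.
Allowed volume V_lim = h_lim·A = 5.194e-06 · 5.366e-05 = 2.787e-10 m³.
Life L = V_lim·H/(K·W) = 2.787e-10 · 5.490e+09 / (3.833e-05 · 361.9) = 110.3 m.

value=110.3 m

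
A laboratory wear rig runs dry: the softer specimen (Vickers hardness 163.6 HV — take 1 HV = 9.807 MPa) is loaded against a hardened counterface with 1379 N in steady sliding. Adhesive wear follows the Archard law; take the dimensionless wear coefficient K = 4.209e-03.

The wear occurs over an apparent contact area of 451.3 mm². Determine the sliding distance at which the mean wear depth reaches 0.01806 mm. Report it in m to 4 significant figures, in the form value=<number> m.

The computation holds full float precision — intermediate values appear rounded. Rounded just once to four significant figures.
Hardness H = 163.6 HV × 9.807 MPa/HV = 1604 MPa = 1.604e+09 Pa.
Contact area A = 451.3 mm² = 4.513e-04 m².
Depth limit h_lim = 0.01806 mm = 1.806e-05 m.
Expressed in SI base units: W = 1379 N, H = 1.604e+09 Pa, K = 4.209e-03.
Wearable volume V_lim = h_lim·A = 1.806e-05 · 4.513e-04 = 8.150e-09 m³.
Sliding life L = V_lim·H/(K·W) = 8.150e-09 · 1.604e+09 / (4.209e-03 · 1379) = 2.253 m.

value=2.253 m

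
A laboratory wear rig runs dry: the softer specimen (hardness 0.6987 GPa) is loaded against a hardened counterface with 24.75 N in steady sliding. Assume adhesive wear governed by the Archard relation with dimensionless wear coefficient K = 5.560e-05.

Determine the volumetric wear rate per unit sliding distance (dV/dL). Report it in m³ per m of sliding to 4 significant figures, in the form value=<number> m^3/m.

Printed values are rounded, and the algebra maintains exact precision — one last rounding: 4 significant figures.
Hardness H = 0.6987 GPa = 6.987e+08 Pa.
In SI base units, W = 24.75 N, H = 6.987e+08 Pa, K = 5.560e-05.
Rate of wear dV/dL = K·W/H: 5.560e-05 · 24.75 / 6.987e+08 = 1.970e-12 m³/m.

value=1.970e-12 m^3/m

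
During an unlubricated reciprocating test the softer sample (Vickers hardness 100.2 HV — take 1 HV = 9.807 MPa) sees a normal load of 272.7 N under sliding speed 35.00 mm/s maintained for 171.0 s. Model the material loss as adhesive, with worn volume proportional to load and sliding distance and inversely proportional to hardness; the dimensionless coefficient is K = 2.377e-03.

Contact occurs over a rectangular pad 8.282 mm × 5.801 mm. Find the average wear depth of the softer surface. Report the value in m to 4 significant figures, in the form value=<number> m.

The algebra carries full precision; quoted intermediates are rounded. Rounded just once, at 4 significant digits.
Convert: Sliding speed v = 35.00 mm/s = 0.03500 m/s. Sliding distance L = v·t = 0.03500 m/s × 171.0 s = 5.985 m.
Convert: Hardness H = 100.2 HV × 9.807 MPa/HV = 982.7 MPa = 9.827e+08 Pa.
Convert: Pad sides 8.282 mm × 5.801 mm = 0.008282 m × 0.005801 m. Contact area A = 0.008282 m × 0.005801 m = 4.804e-05 m².
In SI base units, W = 272.7 N, H = 9.827e+08 Pa, K = 2.377e-03.
Wear volume V = K·W·L/H = 2.377e-03 · 272.7 · 5.985 / 9.827e+08 = 3.948e-09 m³.
Mean wear depth h = V/A = 3.948e-09 / 4.804e-05 = 8.217e-05 m.

value=8.217e-05 m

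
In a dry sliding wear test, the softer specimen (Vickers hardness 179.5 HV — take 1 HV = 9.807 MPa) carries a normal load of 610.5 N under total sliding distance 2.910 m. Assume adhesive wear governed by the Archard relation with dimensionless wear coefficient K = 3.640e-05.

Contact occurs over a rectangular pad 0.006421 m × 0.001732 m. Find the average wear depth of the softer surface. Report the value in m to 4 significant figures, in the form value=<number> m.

Intermediates are printed rounded, and each operation carries full precision — one final rounding, at 4 significant digits.
Hardness H = 179.5 HV × 9.807 MPa/HV = 1760 MPa = 1.760e+09 Pa.
Contact area A = 0.006421 m × 0.001732 m = 1.112e-05 m².
As SI base values: W = 610.5 N, H = 1.760e+09 Pa, K = 3.640e-05.
Archard relation: V = K·W·L/H = 3.640e-05 · 610.5 · 2.910 / 1.760e+09 = 3.673e-11 m³.
Depth of wear h = V/A = 3.673e-11 / 1.112e-05 = 3.303e-06 m.

value=3.303e-06 m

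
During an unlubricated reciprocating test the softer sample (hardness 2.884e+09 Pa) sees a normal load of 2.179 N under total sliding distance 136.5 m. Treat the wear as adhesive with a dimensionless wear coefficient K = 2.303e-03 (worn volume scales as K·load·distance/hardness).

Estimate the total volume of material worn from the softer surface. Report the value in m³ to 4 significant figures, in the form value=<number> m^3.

The intermediates are printed rounded — the algebra runs at full float precision; one last rounding: 4 significant digits.
As SI base values: W = 2.179 N, H = 2.884e+09 Pa, K = 2.303e-03.
Worn volume V = K·W·L/H = 2.303e-03 · 2.179 · 136.5 / 2.884e+09 = 2.375e-10 m³.

value=2.375e-10 m^3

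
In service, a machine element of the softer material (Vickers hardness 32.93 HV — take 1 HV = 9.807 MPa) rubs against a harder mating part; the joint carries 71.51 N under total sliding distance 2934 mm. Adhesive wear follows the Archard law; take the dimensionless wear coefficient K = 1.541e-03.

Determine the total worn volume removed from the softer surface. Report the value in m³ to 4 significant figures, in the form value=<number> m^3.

value=1.001e-09 m^3

The intermediates are printed rounded; the algebra holds full float precision. Rounded once at the end, at 4 significant figures.
Convert: Path length L = 2934 mm = 2.934 m.
Convert: Hardness H = 32.93 HV × 9.807 MPa/HV = 322.9 MPa = 3.229e+08 Pa.
In SI base units: W = 71.51 N, H = 3.229e+08 Pa, K = 1.541e-03.
Archard volume V = K·W·L/H = 1.541e-03 · 71.51 · 2.934 / 3.229e+08 = 1.001e-09 m³.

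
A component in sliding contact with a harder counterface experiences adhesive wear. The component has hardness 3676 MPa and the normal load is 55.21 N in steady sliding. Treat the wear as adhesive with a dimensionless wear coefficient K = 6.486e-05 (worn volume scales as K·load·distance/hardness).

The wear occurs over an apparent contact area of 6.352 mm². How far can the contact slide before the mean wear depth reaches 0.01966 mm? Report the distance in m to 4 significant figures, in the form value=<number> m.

value=128.2 m

Intermediates are printed rounded — the algebra maintains full float precision, and a single final rounding, at four significant figures.
Hardness H = 3676 MPa = 3.676e+09 Pa.
Contact area A = 6.352 mm² = 6.352e-06 m².
Depth limit h_lim = 0.01966 mm = 1.966e-05 m.
Collected in SI base units: W = 55.21 N, H = 3.676e+09 Pa, K = 6.486e-05.
Wearable volume V_lim = h_lim·A = 1.966e-05 · 6.352e-06 = 1.249e-10 m³.
Life L = V_lim·H/(K·W) = 1.249e-10 · 3.676e+09 / (6.486e-05 · 55.21) = 128.2 m.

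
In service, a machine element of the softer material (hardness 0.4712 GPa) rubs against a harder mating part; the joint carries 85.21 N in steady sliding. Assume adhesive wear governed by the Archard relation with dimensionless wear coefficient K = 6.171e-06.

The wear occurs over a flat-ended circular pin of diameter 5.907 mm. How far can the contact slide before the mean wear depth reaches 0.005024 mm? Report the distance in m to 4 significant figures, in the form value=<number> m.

Intermediate values appear rounded, and every step holds full precision, and one final rounding, at 4 significant digits.
Convert: Hardness H = 0.4712 GPa = 4.712e+08 Pa.
Convert: Pin diameter d = 5.907 mm = 0.005907 m. Contact area A = π·d²/4 = π·(0.005907 m)²/4 = 2.740e-05 m².
Convert: Depth limit h_lim = 0.005024 mm = 5.024e-06 m.
Expressed in SI base units: W = 85.21 N, H = 4.712e+08 Pa, K = 6.171e-06.
Wearable volume V_lim = h_lim·A = 5.024e-06 · 2.740e-05 = 1.377e-10 m³.
Inverting, life L = V_lim·H/(K·W) = 1.377e-10 · 4.712e+08 / (6.171e-06 · 85.21) = 123.4 m.

value=123.4 m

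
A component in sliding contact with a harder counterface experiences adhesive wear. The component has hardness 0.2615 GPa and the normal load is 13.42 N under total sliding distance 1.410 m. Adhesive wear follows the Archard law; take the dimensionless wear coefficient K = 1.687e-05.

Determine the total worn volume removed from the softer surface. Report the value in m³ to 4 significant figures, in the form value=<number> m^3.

value=1.221e-12 m^3

Displayed values are rounded — every step maintains full precision; one last rounding, at four significant figures.
Hardness H = 0.2615 GPa = 2.615e+08 Pa.
SI base units throughout: W = 13.42 N, H = 2.615e+08 Pa, K = 1.687e-05.
Archard volume V = K·W·L/H = 1.687e-05 · 13.42 · 1.410 / 2.615e+08 = 1.221e-12 m³.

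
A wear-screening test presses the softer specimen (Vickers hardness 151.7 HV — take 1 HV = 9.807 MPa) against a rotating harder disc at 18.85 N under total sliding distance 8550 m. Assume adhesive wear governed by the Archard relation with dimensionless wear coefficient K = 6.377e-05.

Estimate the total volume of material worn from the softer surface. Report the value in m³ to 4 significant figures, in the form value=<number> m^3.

Intermediates are shown rounded, and the algebra keeps full precision, and rounded once at the end: 4 significant digits.
Hardness H = 151.7 HV × 9.807 MPa/HV = 1488 MPa = 1.488e+09 Pa.
Restated in SI base units: W = 18.85 N, H = 1.488e+09 Pa, K = 6.377e-05.
Archard volume V = K·W·L/H = 6.377e-05 · 18.85 · 8550 / 1.488e+09 = 6.908e-09 m³.

value=6.908e-09 m^3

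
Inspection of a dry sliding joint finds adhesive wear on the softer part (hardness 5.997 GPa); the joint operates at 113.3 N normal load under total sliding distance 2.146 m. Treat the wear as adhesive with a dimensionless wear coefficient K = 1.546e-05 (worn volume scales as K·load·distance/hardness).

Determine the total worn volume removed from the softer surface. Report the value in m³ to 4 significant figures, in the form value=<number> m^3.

value=6.268e-13 m^3

Intermediate values are displayed rounded; all working math carries exact precision. Rounded just once: four significant figures.
Hardness H = 5.997 GPa = 5.997e+09 Pa.
Restated in SI base units: W = 113.3 N, H = 5.997e+09 Pa, K = 1.546e-05.
Wear volume V = K·W·L/H = 1.546e-05 · 113.3 · 2.146 / 5.997e+09 = 6.268e-13 m³.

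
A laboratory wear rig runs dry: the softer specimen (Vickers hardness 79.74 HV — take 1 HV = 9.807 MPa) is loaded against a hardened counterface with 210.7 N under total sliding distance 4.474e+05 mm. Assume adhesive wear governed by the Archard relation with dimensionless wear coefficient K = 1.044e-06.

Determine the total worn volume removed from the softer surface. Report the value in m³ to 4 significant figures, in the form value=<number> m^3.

Intermediates are printed rounded, and every step runs at full float precision; a single final rounding: four significant figures.
Convert: Distance covered L = 4.474e+05 mm = 447.4 m.
Convert: Hardness H = 79.74 HV × 9.807 MPa/HV = 782.0 MPa = 7.820e+08 Pa.
In SI base units, W = 210.7 N, H = 7.820e+08 Pa, K = 1.044e-06.
Apply Archard: V = K·W·L/H = 1.044e-06 · 210.7 · 447.4 / 7.820e+08 = 1.258e-10 m³.

value=1.258e-10 m^3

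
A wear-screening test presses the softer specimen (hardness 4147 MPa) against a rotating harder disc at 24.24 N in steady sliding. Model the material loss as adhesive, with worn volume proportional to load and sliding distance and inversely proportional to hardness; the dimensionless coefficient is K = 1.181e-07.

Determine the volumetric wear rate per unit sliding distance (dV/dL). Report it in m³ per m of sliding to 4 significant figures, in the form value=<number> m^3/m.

The computation runs at full precision. The intermediates appear rounded. Rounded once at the end: 4 significant digits.
Hardness H = 4147 MPa = 4.147e+09 Pa.
Working in SI base units: W = 24.24 N, H = 4.147e+09 Pa, K = 1.181e-07.
Rate of wear dV/dL = K·W/H (no L dependence): 1.181e-07 · 24.24 / 4.147e+09 = 6.903e-16 m³/m.

value=6.903e-16 m^3/m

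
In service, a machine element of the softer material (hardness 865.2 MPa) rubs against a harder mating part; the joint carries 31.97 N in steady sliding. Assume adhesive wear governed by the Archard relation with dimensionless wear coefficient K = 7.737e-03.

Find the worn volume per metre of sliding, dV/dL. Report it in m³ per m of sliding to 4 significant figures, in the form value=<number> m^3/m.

Every step carries exact precision — intermediate values are printed rounded; rounded just once, at 4 significant digits.
Hardness H = 865.2 MPa = 8.652e+08 Pa.
Expressed in SI base units: W = 31.97 N, H = 8.652e+08 Pa, K = 7.737e-03.
Wear rate dV/dL = K·W/H, so: 7.737e-03 · 31.97 / 8.652e+08 = 2.859e-10 m³/m.

value=2.859e-10 m^3/m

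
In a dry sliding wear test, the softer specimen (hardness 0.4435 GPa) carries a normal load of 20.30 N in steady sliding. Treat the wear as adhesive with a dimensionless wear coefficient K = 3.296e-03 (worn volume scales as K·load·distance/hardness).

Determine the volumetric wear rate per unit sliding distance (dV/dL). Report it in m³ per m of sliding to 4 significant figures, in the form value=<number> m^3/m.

Each operation holds full precision. Intermediates appear rounded, and a lone final rounding: 4 significant figures.
Hardness H = 0.4435 GPa = 4.435e+08 Pa.
In SI base units: W = 20.30 N, H = 4.435e+08 Pa, K = 3.296e-03.
Volumetric rate dV/dL = K·W/H, per unit distance: 3.296e-03 · 20.30 / 4.435e+08 = 1.509e-10 m³/m.

value=1.509e-10 m^3/m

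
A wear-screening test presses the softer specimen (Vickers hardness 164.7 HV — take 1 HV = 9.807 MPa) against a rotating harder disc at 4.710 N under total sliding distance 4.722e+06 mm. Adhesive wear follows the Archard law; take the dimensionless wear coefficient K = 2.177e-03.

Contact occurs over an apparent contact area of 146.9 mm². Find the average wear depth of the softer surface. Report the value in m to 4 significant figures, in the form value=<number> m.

Intermediate values are shown rounded, and the computation runs at full float precision. Rounded just once to four significant digits.
Path length L = 4.722e+06 mm = 4722 m.
Hardness H = 164.7 HV × 9.807 MPa/HV = 1615 MPa = 1.615e+09 Pa.
Contact area A = 146.9 mm² = 1.469e-04 m².
Restated in SI base units: W = 4.710 N, H = 1.615e+09 Pa, K = 2.177e-03.
The Archard volume V = K·W·L/H = 2.177e-03 · 4.710 · 4722 / 1.615e+09 = 2.998e-08 m³.
Depth of wear h = V/A = 2.998e-08 / 1.469e-04 = 2.041e-04 m.

value=2.041e-04 m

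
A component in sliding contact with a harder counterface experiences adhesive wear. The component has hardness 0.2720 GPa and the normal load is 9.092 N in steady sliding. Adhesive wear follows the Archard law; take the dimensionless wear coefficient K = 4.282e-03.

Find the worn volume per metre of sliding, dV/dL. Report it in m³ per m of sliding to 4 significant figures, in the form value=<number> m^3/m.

Intermediate values appear rounded. The algebra runs at full precision, and a lone final rounding, at 4 significant figures.
Hardness H = 0.2720 GPa = 2.720e+08 Pa.
Restated in SI base units: W = 9.092 N, H = 2.720e+08 Pa, K = 4.282e-03.
Wear rate dV/dL = K·W/H (no L dependence): 4.282e-03 · 9.092 / 2.720e+08 = 1.431e-10 m³/m.

value=1.431e-10 m^3/m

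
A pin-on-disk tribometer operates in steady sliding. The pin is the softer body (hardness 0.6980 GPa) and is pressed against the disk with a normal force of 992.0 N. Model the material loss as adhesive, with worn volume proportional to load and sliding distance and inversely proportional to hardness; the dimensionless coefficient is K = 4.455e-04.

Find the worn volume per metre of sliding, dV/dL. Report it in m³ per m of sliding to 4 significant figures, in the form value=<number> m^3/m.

Each operation carries exact precision; intermediate values appear rounded. Rounded once at the end: four significant figures.
Hardness H = 0.6980 GPa = 6.980e+08 Pa.
In SI base units: W = 992.0 N, H = 6.980e+08 Pa, K = 4.455e-04.
Volumetric rate dV/dL = K·W/H, per unit distance: 4.455e-04 · 992.0 / 6.980e+08 = 6.331e-10 m³/m.

value=6.331e-10 m^3/m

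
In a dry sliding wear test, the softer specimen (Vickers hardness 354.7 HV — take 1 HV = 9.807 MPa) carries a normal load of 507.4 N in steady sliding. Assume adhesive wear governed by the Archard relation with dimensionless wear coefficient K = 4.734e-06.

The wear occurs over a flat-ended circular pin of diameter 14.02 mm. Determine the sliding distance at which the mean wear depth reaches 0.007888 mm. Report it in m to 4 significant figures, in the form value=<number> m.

value=1763 m

All working math runs at exact precision, and intermediates are shown rounded, and rounded once at the end, at 4 significant digits.
Hardness H = 354.7 HV × 9.807 MPa/HV = 3479 MPa = 3.479e+09 Pa.
Pin diameter d = 14.02 mm = 0.01402 m. Contact area A = π·d²/4 = π·(0.01402 m)²/4 = 1.544e-04 m².
Depth limit h_lim = 0.007888 mm = 7.888e-06 m.
Expressed in SI base units: W = 507.4 N, H = 3.479e+09 Pa, K = 4.734e-06.
Limit volume V_lim = h_lim·A = 7.888e-06 · 1.544e-04 = 1.218e-09 m³.
Inverting, life L = V_lim·H/(K·W) = 1.218e-09 · 3.479e+09 / (4.734e-06 · 507.4) = 1763 m.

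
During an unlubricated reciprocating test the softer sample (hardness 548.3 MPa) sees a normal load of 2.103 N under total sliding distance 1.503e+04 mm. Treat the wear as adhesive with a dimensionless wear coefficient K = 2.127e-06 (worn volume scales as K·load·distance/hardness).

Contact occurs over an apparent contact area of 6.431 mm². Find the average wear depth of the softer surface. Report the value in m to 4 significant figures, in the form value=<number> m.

value=1.907e-08 m

All arithmetic maintains full float precision — the intermediates appear rounded; one final rounding: 4 significant figures.
Convert: Distance covered L = 1.503e+04 mm = 15.03 m.
Convert: Hardness H = 548.3 MPa = 5.483e+08 Pa.
Convert: Contact area A = 6.431 mm² = 6.431e-06 m².
Expressed in SI base units: W = 2.103 N, H = 5.483e+08 Pa, K = 2.127e-06.
The Archard volume V = K·W·L/H = 2.127e-06 · 2.103 · 15.03 / 5.483e+08 = 1.226e-13 m³.
Average depth h = V/A = 1.226e-13 / 6.431e-06 = 1.907e-08 m.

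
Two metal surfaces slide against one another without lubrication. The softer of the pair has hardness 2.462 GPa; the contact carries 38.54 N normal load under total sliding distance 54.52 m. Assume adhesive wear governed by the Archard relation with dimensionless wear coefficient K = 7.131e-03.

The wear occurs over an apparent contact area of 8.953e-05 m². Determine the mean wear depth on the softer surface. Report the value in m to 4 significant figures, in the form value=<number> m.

value=6.798e-05 m

The computation holds full precision — intermediates appear rounded; one last rounding: 4 significant digits.
Hardness H = 2.462 GPa = 2.462e+09 Pa.
In SI base units: W = 38.54 N, H = 2.462e+09 Pa, K = 7.131e-03.
Archard relation: V = K·W·L/H = 7.131e-03 · 38.54 · 54.52 / 2.462e+09 = 6.086e-09 m³.
Average depth h = V/A = 6.086e-09 / 8.953e-05 = 6.798e-05 m.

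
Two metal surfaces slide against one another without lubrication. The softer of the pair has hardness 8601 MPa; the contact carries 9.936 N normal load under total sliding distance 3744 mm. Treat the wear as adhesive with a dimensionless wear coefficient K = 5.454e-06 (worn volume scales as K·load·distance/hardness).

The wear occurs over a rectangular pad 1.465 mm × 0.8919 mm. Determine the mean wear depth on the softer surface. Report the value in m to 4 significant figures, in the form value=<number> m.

value=1.805e-08 m

All working math carries full float precision, and intermediate values are shown rounded. Rounded once at the end, at four significant digits.
Convert: The distance L = 3744 mm = 3.744 m.
Convert: Hardness H = 8601 MPa = 8.601e+09 Pa.
Convert: Pad sides 1.465 mm × 0.8919 mm = 1.465e-03 m × 8.919e-04 m. Contact area A = 1.465e-03 m × 8.919e-04 m = 1.307e-06 m².
Restated in SI base units: W = 9.936 N, H = 8.601e+09 Pa, K = 5.454e-06.
Archard volume V = K·W·L/H = 5.454e-06 · 9.936 · 3.744 / 8.601e+09 = 2.359e-14 m³.
Average depth h = V/A = 2.359e-14 / 1.307e-06 = 1.805e-08 m.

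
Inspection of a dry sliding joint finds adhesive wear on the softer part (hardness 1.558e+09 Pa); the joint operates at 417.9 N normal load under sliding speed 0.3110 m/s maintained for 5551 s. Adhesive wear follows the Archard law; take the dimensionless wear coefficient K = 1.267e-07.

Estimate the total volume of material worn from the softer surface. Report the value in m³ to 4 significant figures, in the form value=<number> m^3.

value=5.867e-11 m^3

Each operation holds full precision. Intermediates are printed rounded, and one final rounding to 4 significant figures.
Convert: Sliding distance L = v·t = 0.3110 m/s × 5551 s = 1726 m.
In SI base units: W = 417.9 N, H = 1.558e+09 Pa, K = 1.267e-07.
Worn volume V = K·W·L/H = 1.267e-07 · 417.9 · 1726 / 1.558e+09 = 5.867e-11 m³.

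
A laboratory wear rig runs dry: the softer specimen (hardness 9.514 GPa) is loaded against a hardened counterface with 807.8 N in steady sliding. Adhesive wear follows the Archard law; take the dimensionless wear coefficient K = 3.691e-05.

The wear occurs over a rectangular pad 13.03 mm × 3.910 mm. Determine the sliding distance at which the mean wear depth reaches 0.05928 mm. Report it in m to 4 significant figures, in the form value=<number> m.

value=963.7 m

Every step runs at exact precision, and intermediates are displayed rounded, and rounded just once: 4 significant digits.
Convert: Hardness H = 9.514 GPa = 9.514e+09 Pa.
Convert: Pad sides 13.03 mm × 3.910 mm = 0.01303 m × 0.003910 m. Contact area A = 0.01303 m × 0.003910 m = 5.095e-05 m².
Convert: Depth limit h_lim = 0.05928 mm = 5.928e-05 m.
SI base units throughout: W = 807.8 N, H = 9.514e+09 Pa, K = 3.691e-05.
Volume at the limit: V_lim = h_lim·A = 5.928e-05 · 5.095e-05 = 3.020e-09 m³.
Sliding life L = V_lim·H/(K·W) = 3.020e-09 · 9.514e+09 / (3.691e-05 · 807.8) = 963.7 m.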